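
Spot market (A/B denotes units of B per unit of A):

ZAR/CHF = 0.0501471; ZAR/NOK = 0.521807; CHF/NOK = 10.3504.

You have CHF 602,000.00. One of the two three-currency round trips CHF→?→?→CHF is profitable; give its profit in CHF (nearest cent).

Profitable loop is CHF → ZAR → NOK → CHF:
CHF 602,000.00 ÷ 0.0501471 = ZAR 12,004,682.22
ZAR 12,004,682.22 × 0.521807 = NOK 6,264,127.22
NOK 6,264,127.22 ÷ 10.3504 = CHF 605,206.29
Profit = CHF 605,206.29 − CHF 602,000.00

Profit: CHF 3,206.29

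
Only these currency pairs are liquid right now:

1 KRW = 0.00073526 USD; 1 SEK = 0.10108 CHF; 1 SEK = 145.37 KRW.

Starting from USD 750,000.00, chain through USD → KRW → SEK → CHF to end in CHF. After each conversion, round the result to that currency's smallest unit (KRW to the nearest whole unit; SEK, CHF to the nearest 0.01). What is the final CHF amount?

USD 750,000.00 ÷ 0.00073526 = KRW 1,020,047,330
KRW 1,020,047,330 ÷ 145.37 = SEK 7,016,903.97
SEK 7,016,903.97 × 0.10108 = CHF 709,268.65

CHF 709,268.65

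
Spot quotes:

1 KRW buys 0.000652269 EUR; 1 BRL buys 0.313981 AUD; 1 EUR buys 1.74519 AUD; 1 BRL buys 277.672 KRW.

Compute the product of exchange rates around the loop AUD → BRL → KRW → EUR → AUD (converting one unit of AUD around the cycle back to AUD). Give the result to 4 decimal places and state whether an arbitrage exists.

Around AUD → BRL → KRW → EUR → AUD: 1 ÷ 0.313981 × 277.672 × 0.000652269 × 1.74519 = 1.006696
Product > 1; profitable direction is AUD → BRL → KRW → EUR → AUD.

1.0067 (arbitrage exists)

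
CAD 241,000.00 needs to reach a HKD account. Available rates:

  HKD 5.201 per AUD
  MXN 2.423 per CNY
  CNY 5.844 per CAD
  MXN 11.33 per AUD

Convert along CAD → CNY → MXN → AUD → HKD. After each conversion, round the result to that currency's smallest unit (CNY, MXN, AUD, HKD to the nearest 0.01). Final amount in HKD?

CAD 241,000.00 × 5.844 = CNY 1,408,404.00
CNY 1,408,404.00 × 2.423 = MXN 3,412,562.89
MXN 3,412,562.89 ÷ 11.33 = AUD 301,197.08
AUD 301,197.08 × 5.201 = HKD 1,566,526.01

HKD 1,566,526.01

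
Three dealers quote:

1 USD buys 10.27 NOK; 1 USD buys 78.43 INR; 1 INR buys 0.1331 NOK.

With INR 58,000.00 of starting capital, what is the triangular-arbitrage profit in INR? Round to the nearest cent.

Profit: INR 954.62

Profitable loop is INR → NOK → USD → INR:
INR 58,000.00 × 0.1331 = NOK 7,719.80
NOK 7,719.80 ÷ 10.27 = USD 751.68
USD 751.68 × 78.43 = INR 58,954.62
Profit = INR 58,954.62 − INR 58,000.00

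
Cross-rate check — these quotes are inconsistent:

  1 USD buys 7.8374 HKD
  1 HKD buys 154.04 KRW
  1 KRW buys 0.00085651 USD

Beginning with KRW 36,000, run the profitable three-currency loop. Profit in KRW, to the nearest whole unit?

Profit: KRW 1,225

Profitable loop is KRW → USD → HKD → KRW:
KRW 36,000 × 0.00085651 = USD 30.83
USD 30.83 × 7.8374 = HKD 241.66
HKD 241.66 × 154.04 = KRW 37,225
Profit = KRW 37,225 − KRW 36,000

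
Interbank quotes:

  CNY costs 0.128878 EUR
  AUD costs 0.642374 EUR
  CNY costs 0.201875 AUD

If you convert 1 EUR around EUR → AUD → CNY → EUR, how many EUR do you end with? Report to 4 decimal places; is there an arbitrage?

0.9938 (arbitrage exists)

Around EUR → AUD → CNY → EUR: 1 ÷ 0.642374 ÷ 0.201875 × 0.128878 = 0.993821
Product < 1; profitable direction is EUR → CNY → AUD → EUR.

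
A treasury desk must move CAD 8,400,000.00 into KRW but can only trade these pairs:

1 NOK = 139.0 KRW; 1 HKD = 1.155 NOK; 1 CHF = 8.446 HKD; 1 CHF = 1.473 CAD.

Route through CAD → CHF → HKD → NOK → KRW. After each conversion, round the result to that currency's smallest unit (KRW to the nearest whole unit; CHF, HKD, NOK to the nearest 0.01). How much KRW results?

KRW 7,732,579,629

CAD 8,400,000.00 ÷ 1.473 = CHF 5,702,647.66
CHF 5,702,647.66 × 8.446 = HKD 48,164,562.14
HKD 48,164,562.14 × 1.155 = NOK 55,630,069.27
NOK 55,630,069.27 × 139.0 = KRW 7,732,579,629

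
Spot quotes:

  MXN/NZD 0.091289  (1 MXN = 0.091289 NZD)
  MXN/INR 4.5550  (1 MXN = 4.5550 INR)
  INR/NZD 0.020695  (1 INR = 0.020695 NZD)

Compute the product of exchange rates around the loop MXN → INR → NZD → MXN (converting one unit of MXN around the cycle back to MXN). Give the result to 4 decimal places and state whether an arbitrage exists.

Around MXN → INR → NZD → MXN: 1 × 4.5550 × 0.020695 ÷ 0.091289 = 1.032608
Product > 1; profitable direction is MXN → INR → NZD → MXN.

1.0326 (arbitrage exists)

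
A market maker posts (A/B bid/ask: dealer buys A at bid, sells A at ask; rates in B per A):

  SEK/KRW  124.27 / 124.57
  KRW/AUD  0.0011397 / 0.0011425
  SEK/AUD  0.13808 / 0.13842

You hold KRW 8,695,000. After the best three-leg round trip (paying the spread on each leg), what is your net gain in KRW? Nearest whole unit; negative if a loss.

Net profit: KRW 201,672

Best loop KRW → AUD → SEK → KRW:
KRW 8,695,000 × 0.0011397 (sell KRW at bid) = AUD 9,909.69
AUD 9,909.69 ÷ 0.13842 (buy SEK at ask) = SEK 71,591.47
SEK 71,591.47 × 124.27 (sell SEK at bid) = KRW 8,896,672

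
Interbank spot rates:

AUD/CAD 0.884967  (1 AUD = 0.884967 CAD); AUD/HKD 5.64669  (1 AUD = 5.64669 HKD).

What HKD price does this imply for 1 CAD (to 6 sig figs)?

1 CAD ÷ 0.884967 = 1.12999 AUD
1.12999 AUD × 5.64669 = 6.38068 HKD

CAD/HKD = 6.38068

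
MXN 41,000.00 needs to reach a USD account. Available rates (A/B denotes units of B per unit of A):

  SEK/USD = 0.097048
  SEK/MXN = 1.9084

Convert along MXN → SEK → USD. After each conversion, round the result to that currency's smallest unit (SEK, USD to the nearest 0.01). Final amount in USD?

MXN 41,000.00 ÷ 1.9084 = SEK 21,483.97
SEK 21,483.97 × 0.097048 = USD 2,084.98

USD 2,084.98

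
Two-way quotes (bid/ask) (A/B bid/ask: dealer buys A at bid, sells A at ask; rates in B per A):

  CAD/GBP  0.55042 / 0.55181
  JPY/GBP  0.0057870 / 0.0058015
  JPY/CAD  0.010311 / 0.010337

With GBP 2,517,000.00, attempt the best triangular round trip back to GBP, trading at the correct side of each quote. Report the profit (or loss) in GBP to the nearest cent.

Best loop GBP → CAD → JPY → GBP:
GBP 2,517,000.00 ÷ 0.55181 (buy CAD at ask) = CAD 4,561,352.64
CAD 4,561,352.64 ÷ 0.010337 (buy JPY at ask) = JPY 441,264,645
JPY 441,264,645 × 0.0057870 (sell JPY at bid) = GBP 2,553,598.50

Net profit: GBP 36,598.50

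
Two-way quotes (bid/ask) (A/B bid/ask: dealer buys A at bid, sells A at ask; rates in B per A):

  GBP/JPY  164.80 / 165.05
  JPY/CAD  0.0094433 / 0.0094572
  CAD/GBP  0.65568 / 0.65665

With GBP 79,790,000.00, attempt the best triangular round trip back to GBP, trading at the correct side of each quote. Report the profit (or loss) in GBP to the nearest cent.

Best loop GBP → JPY → CAD → GBP:
GBP 79,790,000.00 × 164.80 (sell GBP at bid) = JPY 13,149,392,000
JPY 13,149,392,000 × 0.0094433 (sell JPY at bid) = CAD 124,173,653.47
CAD 124,173,653.47 × 0.65568 (sell CAD at bid) = GBP 81,418,181.11

Net profit: GBP 1,628,181.11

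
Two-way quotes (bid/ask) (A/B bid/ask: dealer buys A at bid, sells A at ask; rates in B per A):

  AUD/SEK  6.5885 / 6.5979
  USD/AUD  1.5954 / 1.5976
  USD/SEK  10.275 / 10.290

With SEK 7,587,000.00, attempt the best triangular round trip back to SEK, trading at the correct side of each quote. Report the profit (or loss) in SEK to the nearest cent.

Net profit: SEK 163,163.19

Best loop SEK → USD → AUD → SEK:
SEK 7,587,000.00 ÷ 10.290 (buy USD at ask) = USD 737,317.78
USD 737,317.78 × 1.5954 (sell USD at bid) = AUD 1,176,316.79
AUD 1,176,316.79 × 6.5885 (sell AUD at bid) = SEK 7,750,163.19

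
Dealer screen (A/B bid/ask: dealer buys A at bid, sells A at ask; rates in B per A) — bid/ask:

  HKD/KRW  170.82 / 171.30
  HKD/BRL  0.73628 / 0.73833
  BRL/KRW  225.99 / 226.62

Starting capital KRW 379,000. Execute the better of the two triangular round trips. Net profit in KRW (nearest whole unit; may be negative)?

Best loop KRW → BRL → HKD → KRW:
KRW 379,000 ÷ 226.62 (buy BRL at ask) = BRL 1,672.40
BRL 1,672.40 ÷ 0.73833 (buy HKD at ask) = HKD 2,265.12
HKD 2,265.12 × 170.82 (sell HKD at bid) = KRW 386,927

Net profit: KRW 7,927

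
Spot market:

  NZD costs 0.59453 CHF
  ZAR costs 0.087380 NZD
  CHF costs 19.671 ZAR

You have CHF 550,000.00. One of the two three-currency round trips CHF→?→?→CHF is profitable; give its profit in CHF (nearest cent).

Profitable loop is CHF → ZAR → NZD → CHF:
CHF 550,000.00 × 19.671 = ZAR 10,819,050.00
ZAR 10,819,050.00 × 0.087380 = NZD 945,368.59
NZD 945,368.59 × 0.59453 = CHF 562,049.99
Profit = CHF 562,049.99 − CHF 550,000.00

Profit: CHF 12,049.99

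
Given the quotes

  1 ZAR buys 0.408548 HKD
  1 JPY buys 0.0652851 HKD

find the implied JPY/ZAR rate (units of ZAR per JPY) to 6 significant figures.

1 JPY × 0.0652851 = 0.0652851 HKD
0.0652851 HKD ÷ 0.408548 = 0.159798 ZAR

JPY/ZAR = 0.159798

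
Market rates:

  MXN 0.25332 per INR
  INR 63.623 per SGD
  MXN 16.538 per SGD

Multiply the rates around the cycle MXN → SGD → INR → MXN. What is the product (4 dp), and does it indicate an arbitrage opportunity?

0.9745 (arbitrage exists)

Around MXN → SGD → INR → MXN: 1 ÷ 16.538 × 63.623 × 0.25332 = 0.974542
Product < 1; profitable direction is MXN → INR → SGD → MXN.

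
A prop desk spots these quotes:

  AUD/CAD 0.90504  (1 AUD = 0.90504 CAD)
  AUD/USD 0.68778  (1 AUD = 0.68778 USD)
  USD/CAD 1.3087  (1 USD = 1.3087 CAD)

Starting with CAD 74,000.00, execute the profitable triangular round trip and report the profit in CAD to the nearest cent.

Profitable loop is CAD → USD → AUD → CAD:
CAD 74,000.00 ÷ 1.3087 = USD 56,544.66
USD 56,544.66 ÷ 0.68778 = AUD 82,213.30
AUD 82,213.30 × 0.90504 = CAD 74,406.32
Profit = CAD 74,406.32 − CAD 74,000.00

Profit: CAD 406.32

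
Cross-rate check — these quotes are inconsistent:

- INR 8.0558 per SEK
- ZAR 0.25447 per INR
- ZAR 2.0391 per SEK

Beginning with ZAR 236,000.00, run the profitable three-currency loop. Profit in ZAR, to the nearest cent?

Profitable loop is ZAR → SEK → INR → ZAR:
ZAR 236,000.00 ÷ 2.0391 = SEK 115,737.34
SEK 115,737.34 × 8.0558 = INR 932,356.82
INR 932,356.82 × 0.25447 = ZAR 237,256.84
Profit = ZAR 237,256.84 − ZAR 236,000.00

Profit: ZAR 1,256.84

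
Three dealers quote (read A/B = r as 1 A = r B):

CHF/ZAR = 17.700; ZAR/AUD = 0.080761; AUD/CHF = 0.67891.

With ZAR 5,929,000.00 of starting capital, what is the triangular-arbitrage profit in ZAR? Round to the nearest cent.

Profit: ZAR 180,339.93

Profitable loop is ZAR → CHF → AUD → ZAR:
ZAR 5,929,000.00 ÷ 17.700 = CHF 334,971.75
CHF 334,971.75 ÷ 0.67891 = AUD 493,396.40
AUD 493,396.40 ÷ 0.080761 = ZAR 6,109,339.93
Profit = ZAR 6,109,339.93 − ZAR 5,929,000.00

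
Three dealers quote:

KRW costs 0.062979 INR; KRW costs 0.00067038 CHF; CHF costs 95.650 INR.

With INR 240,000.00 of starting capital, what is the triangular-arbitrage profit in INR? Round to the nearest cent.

Profit: INR 4,355.15

Profitable loop is INR → KRW → CHF → INR:
INR 240,000.00 ÷ 0.062979 = KRW 3,810,794
KRW 3,810,794 × 0.00067038 = CHF 2,554.68
CHF 2,554.68 × 95.650 = INR 244,355.15
Profit = INR 244,355.15 − INR 240,000.00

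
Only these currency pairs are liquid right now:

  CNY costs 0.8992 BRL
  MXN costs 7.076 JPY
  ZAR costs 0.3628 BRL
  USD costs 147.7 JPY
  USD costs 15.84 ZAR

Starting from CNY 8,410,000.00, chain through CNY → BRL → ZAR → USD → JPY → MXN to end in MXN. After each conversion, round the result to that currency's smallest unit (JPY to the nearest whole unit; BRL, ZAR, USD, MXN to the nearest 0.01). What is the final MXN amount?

MXN 27,467,713.54

CNY 8,410,000.00 × 0.8992 = BRL 7,562,272.00
BRL 7,562,272.00 ÷ 0.3628 = ZAR 20,844,189.64
ZAR 20,844,189.64 ÷ 15.84 = USD 1,315,921.06
USD 1,315,921.06 × 147.7 = JPY 194,361,541
JPY 194,361,541 ÷ 7.076 = MXN 27,467,713.54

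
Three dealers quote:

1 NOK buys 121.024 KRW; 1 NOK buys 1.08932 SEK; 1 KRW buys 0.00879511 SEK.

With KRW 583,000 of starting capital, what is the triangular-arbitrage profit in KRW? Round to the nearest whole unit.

Profitable loop is KRW → NOK → SEK → KRW:
KRW 583,000 ÷ 121.024 = NOK 4,817.23
NOK 4,817.23 × 1.08932 = SEK 5,247.50
SEK 5,247.50 ÷ 0.00879511 = KRW 596,638
Profit = KRW 596,638 − KRW 583,000

Profit: KRW 13,638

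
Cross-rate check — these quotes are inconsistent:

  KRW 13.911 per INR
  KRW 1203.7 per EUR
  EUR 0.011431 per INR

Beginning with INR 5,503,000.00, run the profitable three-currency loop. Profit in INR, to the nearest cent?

Profit: INR 60,593.33

Profitable loop is INR → KRW → EUR → INR:
INR 5,503,000.00 × 13.911 = KRW 76,552,233
KRW 76,552,233 ÷ 1203.7 = EUR 63,597.44
EUR 63,597.44 ÷ 0.011431 = INR 5,563,593.33
Profit = INR 5,563,593.33 − INR 5,503,000.00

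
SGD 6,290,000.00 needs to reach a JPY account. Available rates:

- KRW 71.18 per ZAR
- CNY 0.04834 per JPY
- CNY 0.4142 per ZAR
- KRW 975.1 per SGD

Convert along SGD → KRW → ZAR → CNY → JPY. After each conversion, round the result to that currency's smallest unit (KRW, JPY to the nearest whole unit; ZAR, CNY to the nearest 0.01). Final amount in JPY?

JPY 738,321,077

SGD 6,290,000.00 × 975.1 = KRW 6,133,379,000
KRW 6,133,379,000 ÷ 71.18 = ZAR 86,167,167.74
ZAR 86,167,167.74 × 0.4142 = CNY 35,690,440.88
CNY 35,690,440.88 ÷ 0.04834 = JPY 738,321,077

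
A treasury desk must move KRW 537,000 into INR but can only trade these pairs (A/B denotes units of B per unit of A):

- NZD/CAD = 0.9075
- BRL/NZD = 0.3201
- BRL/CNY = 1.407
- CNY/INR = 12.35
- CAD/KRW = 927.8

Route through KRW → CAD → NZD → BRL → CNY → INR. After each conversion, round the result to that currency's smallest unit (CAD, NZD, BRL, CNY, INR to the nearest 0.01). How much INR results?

INR 34,622.11

KRW 537,000 ÷ 927.8 = CAD 578.79
CAD 578.79 ÷ 0.9075 = NZD 637.79
NZD 637.79 ÷ 0.3201 = BRL 1,992.47
BRL 1,992.47 × 1.407 = CNY 2,803.41
CNY 2,803.41 × 12.35 = INR 34,622.11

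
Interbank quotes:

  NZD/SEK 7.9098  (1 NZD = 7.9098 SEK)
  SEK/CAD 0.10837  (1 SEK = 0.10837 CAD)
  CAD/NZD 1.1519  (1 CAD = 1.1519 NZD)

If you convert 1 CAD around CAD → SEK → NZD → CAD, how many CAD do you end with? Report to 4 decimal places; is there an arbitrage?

Around CAD → SEK → NZD → CAD: 1 ÷ 0.10837 ÷ 7.9098 ÷ 1.1519 = 1.012770
Product > 1; profitable direction is CAD → SEK → NZD → CAD.

1.0128 (arbitrage exists)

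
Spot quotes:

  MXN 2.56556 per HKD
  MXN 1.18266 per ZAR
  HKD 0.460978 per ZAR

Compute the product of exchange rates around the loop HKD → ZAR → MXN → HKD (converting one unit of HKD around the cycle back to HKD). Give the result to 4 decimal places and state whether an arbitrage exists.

Around HKD → ZAR → MXN → HKD: 1 ÷ 0.460978 × 1.18266 ÷ 2.56556 = 0.999994
Product ≈ 1 (deviation 0.001%, within rounding noise).

1.0000 (no arbitrage)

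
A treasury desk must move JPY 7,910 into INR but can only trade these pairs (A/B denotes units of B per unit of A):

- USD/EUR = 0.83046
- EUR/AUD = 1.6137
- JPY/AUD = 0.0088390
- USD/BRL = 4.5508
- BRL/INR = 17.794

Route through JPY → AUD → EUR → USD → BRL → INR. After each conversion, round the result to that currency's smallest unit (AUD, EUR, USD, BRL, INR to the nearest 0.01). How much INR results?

JPY 7,910 × 0.0088390 = AUD 69.92
AUD 69.92 ÷ 1.6137 = EUR 43.33
EUR 43.33 ÷ 0.83046 = USD 52.18
USD 52.18 × 4.5508 = BRL 237.46
BRL 237.46 × 17.794 = INR 4,225.36

INR 4,225.36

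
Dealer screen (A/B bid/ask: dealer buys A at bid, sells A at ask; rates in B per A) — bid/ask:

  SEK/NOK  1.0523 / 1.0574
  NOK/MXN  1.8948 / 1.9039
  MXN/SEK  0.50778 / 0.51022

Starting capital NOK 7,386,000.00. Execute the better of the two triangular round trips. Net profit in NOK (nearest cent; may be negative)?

Net profit: NOK 92,040.98

Best loop NOK → MXN → SEK → NOK:
NOK 7,386,000.00 × 1.8948 (sell NOK at bid) = MXN 13,994,992.80
MXN 13,994,992.80 × 0.50778 (sell MXN at bid) = SEK 7,106,377.44
SEK 7,106,377.44 × 1.0523 (sell SEK at bid) = NOK 7,478,040.98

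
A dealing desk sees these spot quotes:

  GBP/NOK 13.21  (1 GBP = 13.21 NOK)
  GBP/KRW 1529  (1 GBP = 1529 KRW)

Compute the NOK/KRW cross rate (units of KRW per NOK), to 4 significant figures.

NOK/KRW = 115.7

1 NOK ÷ 13.21 = 0.0757002 GBP
0.0757002 GBP × 1529 = 115.746 KRW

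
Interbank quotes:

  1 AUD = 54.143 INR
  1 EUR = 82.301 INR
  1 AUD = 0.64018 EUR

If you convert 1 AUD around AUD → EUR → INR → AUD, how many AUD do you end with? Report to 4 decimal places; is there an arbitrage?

Around AUD → EUR → INR → AUD: 1 × 0.64018 × 82.301 ÷ 54.143 = 0.973117
Product < 1; profitable direction is AUD → INR → EUR → AUD.

0.9731 (arbitrage exists)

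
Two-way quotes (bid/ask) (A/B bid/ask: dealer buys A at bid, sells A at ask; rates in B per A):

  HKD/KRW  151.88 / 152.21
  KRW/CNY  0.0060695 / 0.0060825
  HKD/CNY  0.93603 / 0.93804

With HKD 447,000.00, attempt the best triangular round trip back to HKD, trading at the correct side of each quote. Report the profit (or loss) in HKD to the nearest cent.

Best loop HKD → CNY → KRW → HKD:
HKD 447,000.00 × 0.93603 (sell HKD at bid) = CNY 418,405.41
CNY 418,405.41 ÷ 0.0060825 (buy KRW at ask) = KRW 68,788,395
KRW 68,788,395 ÷ 152.21 (buy HKD at ask) = HKD 451,930.85

Net profit: HKD 4,930.85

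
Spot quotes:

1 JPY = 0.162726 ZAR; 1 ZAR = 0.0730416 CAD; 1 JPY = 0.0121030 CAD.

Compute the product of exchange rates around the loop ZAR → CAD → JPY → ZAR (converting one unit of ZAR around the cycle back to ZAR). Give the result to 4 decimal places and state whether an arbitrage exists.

Around ZAR → CAD → JPY → ZAR: 1 × 0.0730416 ÷ 0.0121030 × 0.162726 = 0.982051
Product < 1; profitable direction is ZAR → JPY → CAD → ZAR.

0.9821 (arbitrage exists)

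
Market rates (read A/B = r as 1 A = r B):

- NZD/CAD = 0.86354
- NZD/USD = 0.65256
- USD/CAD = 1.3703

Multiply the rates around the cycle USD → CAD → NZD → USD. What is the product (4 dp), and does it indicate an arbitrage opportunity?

Around USD → CAD → NZD → USD: 1 × 1.3703 ÷ 0.86354 × 0.65256 = 1.035508
Product > 1; profitable direction is USD → CAD → NZD → USD.

1.0355 (arbitrage exists)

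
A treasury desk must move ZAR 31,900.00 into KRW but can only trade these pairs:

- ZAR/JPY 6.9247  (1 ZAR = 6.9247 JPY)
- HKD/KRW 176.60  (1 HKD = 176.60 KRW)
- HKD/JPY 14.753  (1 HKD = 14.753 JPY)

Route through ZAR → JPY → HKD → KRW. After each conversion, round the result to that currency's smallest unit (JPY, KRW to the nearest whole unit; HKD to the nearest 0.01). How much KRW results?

ZAR 31,900.00 × 6.9247 = JPY 220,898
JPY 220,898 ÷ 14.753 = HKD 14,973.09
HKD 14,973.09 × 176.60 = KRW 2,644,248

KRW 2,644,248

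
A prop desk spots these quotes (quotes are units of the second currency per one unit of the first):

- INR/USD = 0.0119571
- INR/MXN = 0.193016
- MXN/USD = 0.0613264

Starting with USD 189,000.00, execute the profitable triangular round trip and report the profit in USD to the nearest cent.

Profitable loop is USD → MXN → INR → USD:
USD 189,000.00 ÷ 0.0613264 = MXN 3,081,870.12
MXN 3,081,870.12 ÷ 0.193016 = INR 15,966,915.30
INR 15,966,915.30 × 0.0119571 = USD 190,918.00
Profit = USD 190,918.00 − USD 189,000.00

Profit: USD 1,918.00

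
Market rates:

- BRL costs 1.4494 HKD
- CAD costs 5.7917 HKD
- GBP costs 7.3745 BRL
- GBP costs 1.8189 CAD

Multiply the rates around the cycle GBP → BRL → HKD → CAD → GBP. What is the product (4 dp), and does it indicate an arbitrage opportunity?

Around GBP → BRL → HKD → CAD → GBP: 1 × 7.3745 × 1.4494 ÷ 5.7917 ÷ 1.8189 = 1.014626
Product > 1; profitable direction is GBP → BRL → HKD → CAD → GBP.

1.0146 (arbitrage exists)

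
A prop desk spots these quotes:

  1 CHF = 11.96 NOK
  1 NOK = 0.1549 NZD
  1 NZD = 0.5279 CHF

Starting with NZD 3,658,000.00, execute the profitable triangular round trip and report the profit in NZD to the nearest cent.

Profit: NZD 82,325.88

Profitable loop is NZD → NOK → CHF → NZD:
NZD 3,658,000.00 ÷ 0.1549 = NOK 23,615,235.64
NOK 23,615,235.64 ÷ 11.96 = CHF 1,974,518.03
CHF 1,974,518.03 ÷ 0.5279 = NZD 3,740,325.88
Profit = NZD 3,740,325.88 − NZD 3,658,000.00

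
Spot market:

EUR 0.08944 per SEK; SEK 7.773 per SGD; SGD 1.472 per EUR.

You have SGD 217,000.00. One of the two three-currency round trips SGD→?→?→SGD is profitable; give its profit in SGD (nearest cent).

Profit: SGD 5,069.03

Profitable loop is SGD → SEK → EUR → SGD:
SGD 217,000.00 × 7.773 = SEK 1,686,741.00
SEK 1,686,741.00 × 0.08944 = EUR 150,862.12
EUR 150,862.12 × 1.472 = SGD 222,069.03
Profit = SGD 222,069.03 − SGD 217,000.00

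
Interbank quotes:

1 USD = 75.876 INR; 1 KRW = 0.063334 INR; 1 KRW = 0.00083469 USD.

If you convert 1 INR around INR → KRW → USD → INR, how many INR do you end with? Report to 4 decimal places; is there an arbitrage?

1.0000 (no arbitrage)

Around INR → KRW → USD → INR: 1 ÷ 0.063334 × 0.00083469 × 75.876 = 0.999983
Product ≈ 1 (deviation 0.002%, within rounding noise).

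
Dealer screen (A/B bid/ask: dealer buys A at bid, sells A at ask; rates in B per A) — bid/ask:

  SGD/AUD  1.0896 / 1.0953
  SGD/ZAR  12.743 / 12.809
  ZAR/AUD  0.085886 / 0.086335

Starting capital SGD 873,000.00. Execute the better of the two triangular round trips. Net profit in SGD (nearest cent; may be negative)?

Net result: SGD -681.23 (no profitable arbitrage after spreads)

Best loop SGD → ZAR → AUD → SGD:
SGD 873,000.00 × 12.743 (sell SGD at bid) = ZAR 11,124,639.00
ZAR 11,124,639.00 × 0.085886 (sell ZAR at bid) = AUD 955,450.75
AUD 955,450.75 ÷ 1.0953 (buy SGD at ask) = SGD 872,318.77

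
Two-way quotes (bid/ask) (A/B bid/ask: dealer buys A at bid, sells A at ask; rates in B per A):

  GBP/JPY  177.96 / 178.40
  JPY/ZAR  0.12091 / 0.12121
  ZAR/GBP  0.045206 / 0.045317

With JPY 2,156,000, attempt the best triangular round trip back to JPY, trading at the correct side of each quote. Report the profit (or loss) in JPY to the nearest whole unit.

Net profit: JPY 44,160

Best loop JPY → GBP → ZAR → JPY:
JPY 2,156,000 ÷ 178.40 (buy GBP at ask) = GBP 12,085.20
GBP 12,085.20 ÷ 0.045317 (buy ZAR at ask) = ZAR 266,681.42
ZAR 266,681.42 ÷ 0.12121 (buy JPY at ask) = JPY 2,200,160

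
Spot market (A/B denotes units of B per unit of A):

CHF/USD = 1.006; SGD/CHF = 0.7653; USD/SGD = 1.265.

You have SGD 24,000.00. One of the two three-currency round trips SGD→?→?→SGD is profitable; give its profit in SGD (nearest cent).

Profit: SGD 642.86

Profitable loop is SGD → USD → CHF → SGD:
SGD 24,000.00 ÷ 1.265 = USD 18,972.33
USD 18,972.33 ÷ 1.006 = CHF 18,859.18
CHF 18,859.18 ÷ 0.7653 = SGD 24,642.86
Profit = SGD 24,642.86 − SGD 24,000.00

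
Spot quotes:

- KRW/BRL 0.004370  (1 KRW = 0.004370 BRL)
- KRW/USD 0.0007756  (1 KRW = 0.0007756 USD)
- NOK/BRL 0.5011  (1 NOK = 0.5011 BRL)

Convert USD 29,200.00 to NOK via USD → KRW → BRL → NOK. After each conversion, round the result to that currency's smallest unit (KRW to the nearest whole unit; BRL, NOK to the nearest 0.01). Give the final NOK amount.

NOK 328,323.59

USD 29,200.00 ÷ 0.0007756 = KRW 37,648,272
KRW 37,648,272 × 0.004370 = BRL 164,522.95
BRL 164,522.95 ÷ 0.5011 = NOK 328,323.59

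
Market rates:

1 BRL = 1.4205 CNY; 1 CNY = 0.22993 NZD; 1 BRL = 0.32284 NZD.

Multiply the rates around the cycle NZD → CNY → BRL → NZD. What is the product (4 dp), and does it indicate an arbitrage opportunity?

Around NZD → CNY → BRL → NZD: 1 ÷ 0.22993 ÷ 1.4205 × 0.32284 = 0.988440
Product < 1; profitable direction is NZD → BRL → CNY → NZD.

0.9884 (arbitrage exists)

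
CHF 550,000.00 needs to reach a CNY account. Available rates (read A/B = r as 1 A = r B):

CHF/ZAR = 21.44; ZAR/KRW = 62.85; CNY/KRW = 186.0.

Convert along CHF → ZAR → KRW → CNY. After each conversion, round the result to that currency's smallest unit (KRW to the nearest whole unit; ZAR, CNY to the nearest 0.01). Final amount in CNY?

CNY 3,984,554.84

CHF 550,000.00 × 21.44 = ZAR 11,792,000.00
ZAR 11,792,000.00 × 62.85 = KRW 741,127,200
KRW 741,127,200 ÷ 186.0 = CNY 3,984,554.84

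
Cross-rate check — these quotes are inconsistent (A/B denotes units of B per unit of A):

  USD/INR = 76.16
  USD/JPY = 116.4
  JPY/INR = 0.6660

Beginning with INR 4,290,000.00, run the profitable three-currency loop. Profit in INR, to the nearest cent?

Profitable loop is INR → USD → JPY → INR:
INR 4,290,000.00 ÷ 76.16 = USD 56,328.78
USD 56,328.78 × 116.4 = JPY 6,556,670
JPY 6,556,670 × 0.6660 = INR 4,366,742.33
Profit = INR 4,366,742.33 − INR 4,290,000.00

Profit: INR 76,742.33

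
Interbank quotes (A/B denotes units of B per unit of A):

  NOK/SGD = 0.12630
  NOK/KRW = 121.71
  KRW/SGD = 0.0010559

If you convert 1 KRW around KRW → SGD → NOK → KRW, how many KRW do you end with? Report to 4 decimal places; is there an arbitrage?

1.0175 (arbitrage exists)

Around KRW → SGD → NOK → KRW: 1 × 0.0010559 ÷ 0.12630 × 121.71 = 1.017526
Product > 1; profitable direction is KRW → SGD → NOK → KRW.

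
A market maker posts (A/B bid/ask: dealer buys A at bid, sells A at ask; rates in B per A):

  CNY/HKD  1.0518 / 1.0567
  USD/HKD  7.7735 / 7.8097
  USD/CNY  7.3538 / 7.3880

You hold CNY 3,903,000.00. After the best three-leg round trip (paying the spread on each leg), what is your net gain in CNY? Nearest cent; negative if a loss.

Net result: CNY -16,697.88 (no profitable arbitrage after spreads)

Best loop CNY → USD → HKD → CNY:
CNY 3,903,000.00 ÷ 7.3880 (buy USD at ask) = USD 528,289.12
USD 528,289.12 × 7.7735 (sell USD at bid) = HKD 4,106,655.45
HKD 4,106,655.45 ÷ 1.0567 (buy CNY at ask) = CNY 3,886,302.12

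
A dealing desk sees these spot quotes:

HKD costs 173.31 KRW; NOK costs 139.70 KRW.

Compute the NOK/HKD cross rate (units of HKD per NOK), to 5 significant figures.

1 NOK × 139.70 = 139.7 KRW
139.7 KRW ÷ 173.31 = 0.80607 HKD

NOK/HKD = 0.80607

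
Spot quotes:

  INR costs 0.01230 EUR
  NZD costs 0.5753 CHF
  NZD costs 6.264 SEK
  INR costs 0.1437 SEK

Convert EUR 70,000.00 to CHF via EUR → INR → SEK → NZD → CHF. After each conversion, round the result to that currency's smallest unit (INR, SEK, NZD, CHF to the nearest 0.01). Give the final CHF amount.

CHF 75,109.06

EUR 70,000.00 ÷ 0.01230 = INR 5,691,056.91
INR 5,691,056.91 × 0.1437 = SEK 817,804.88
SEK 817,804.88 ÷ 6.264 = NZD 130,556.33
NZD 130,556.33 × 0.5753 = CHF 75,109.06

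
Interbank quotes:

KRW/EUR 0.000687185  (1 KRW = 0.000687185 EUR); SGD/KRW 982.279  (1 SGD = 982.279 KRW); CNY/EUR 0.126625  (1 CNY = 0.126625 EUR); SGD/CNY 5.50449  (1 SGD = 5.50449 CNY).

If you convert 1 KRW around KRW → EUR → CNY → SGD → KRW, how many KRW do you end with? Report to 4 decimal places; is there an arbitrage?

0.9684 (arbitrage exists)

Around KRW → EUR → CNY → SGD → KRW: 1 × 0.000687185 ÷ 0.126625 ÷ 5.50449 × 982.279 = 0.968438
Product < 1; profitable direction is KRW → SGD → CNY → EUR → KRW.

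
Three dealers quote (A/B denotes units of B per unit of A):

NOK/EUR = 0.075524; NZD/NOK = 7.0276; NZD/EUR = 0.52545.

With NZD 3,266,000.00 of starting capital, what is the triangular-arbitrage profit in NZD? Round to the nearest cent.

Profit: NZD 32,958.12

Profitable loop is NZD → NOK → EUR → NZD:
NZD 3,266,000.00 × 7.0276 = NOK 22,952,141.60
NOK 22,952,141.60 × 0.075524 = EUR 1,733,437.54
EUR 1,733,437.54 ÷ 0.52545 = NZD 3,298,958.12
Profit = NZD 3,298,958.12 − NZD 3,266,000.00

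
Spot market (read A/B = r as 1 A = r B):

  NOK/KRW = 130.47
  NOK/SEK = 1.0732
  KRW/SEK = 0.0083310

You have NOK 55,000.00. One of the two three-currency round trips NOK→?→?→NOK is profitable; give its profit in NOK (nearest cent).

Profit: NOK 704.44

Profitable loop is NOK → KRW → SEK → NOK:
NOK 55,000.00 × 130.47 = KRW 7,175,850
KRW 7,175,850 × 0.0083310 = SEK 59,782.01
SEK 59,782.01 ÷ 1.0732 = NOK 55,704.44
Profit = NOK 55,704.44 − NOK 55,000.00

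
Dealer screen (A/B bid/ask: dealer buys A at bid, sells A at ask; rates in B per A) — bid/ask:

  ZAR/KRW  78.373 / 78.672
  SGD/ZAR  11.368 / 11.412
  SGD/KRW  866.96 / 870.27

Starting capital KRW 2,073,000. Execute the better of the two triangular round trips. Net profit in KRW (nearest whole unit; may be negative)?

Net profit: KRW 49,246

Best loop KRW → SGD → ZAR → KRW:
KRW 2,073,000 ÷ 870.27 (buy SGD at ask) = SGD 2,382.02
SGD 2,382.02 × 11.368 (sell SGD at bid) = ZAR 27,078.80
ZAR 27,078.80 × 78.373 (sell ZAR at bid) = KRW 2,122,246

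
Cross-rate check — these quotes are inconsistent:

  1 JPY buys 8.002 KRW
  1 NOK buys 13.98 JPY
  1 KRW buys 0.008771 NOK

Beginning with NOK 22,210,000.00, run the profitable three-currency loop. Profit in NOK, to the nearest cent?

Profitable loop is NOK → KRW → JPY → NOK:
NOK 22,210,000.00 ÷ 0.008771 = KRW 2,532,208,414
KRW 2,532,208,414 ÷ 8.002 = JPY 316,446,940
JPY 316,446,940 ÷ 13.98 = NOK 22,635,689.56
Profit = NOK 22,635,689.56 − NOK 22,210,000.00

Profit: NOK 425,689.56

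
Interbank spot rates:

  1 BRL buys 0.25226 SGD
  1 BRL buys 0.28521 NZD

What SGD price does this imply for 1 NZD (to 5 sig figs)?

NZD/SGD = 0.88447

1 NZD ÷ 0.28521 = 3.50619 BRL
3.50619 BRL × 0.25226 = 0.884471 SGD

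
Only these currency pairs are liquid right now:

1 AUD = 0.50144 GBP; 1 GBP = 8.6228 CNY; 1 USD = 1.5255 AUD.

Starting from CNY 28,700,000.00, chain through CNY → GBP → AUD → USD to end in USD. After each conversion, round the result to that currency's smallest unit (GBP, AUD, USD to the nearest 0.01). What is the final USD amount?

USD 4,351,133.39

CNY 28,700,000.00 ÷ 8.6228 = GBP 3,328,385.21
GBP 3,328,385.21 ÷ 0.50144 = AUD 6,637,653.98
AUD 6,637,653.98 ÷ 1.5255 = USD 4,351,133.39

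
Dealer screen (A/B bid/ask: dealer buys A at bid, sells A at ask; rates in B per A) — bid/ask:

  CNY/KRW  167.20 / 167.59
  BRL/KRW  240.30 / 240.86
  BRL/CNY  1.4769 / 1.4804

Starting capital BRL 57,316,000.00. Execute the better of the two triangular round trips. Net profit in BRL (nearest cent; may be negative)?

Best loop BRL → CNY → KRW → BRL:
BRL 57,316,000.00 × 1.4769 (sell BRL at bid) = CNY 84,650,000.40
CNY 84,650,000.40 × 167.20 (sell CNY at bid) = KRW 14,153,480,067
KRW 14,153,480,067 ÷ 240.86 (buy BRL at ask) = BRL 58,762,268.82

Net profit: BRL 1,446,268.82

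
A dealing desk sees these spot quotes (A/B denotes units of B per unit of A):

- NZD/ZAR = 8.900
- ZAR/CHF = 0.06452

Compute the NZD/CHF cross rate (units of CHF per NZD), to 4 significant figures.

NZD/CHF = 0.5742

1 NZD × 8.900 = 8.9 ZAR
8.9 ZAR × 0.06452 = 0.574228 CHF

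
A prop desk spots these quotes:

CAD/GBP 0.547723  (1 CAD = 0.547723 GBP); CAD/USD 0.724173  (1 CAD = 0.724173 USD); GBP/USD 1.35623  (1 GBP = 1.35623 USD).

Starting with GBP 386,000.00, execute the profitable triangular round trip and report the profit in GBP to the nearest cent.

Profitable loop is GBP → USD → CAD → GBP:
GBP 386,000.00 × 1.35623 = USD 523,504.78
USD 523,504.78 ÷ 0.724173 = CAD 722,900.16
CAD 722,900.16 × 0.547723 = GBP 395,949.05
Profit = GBP 395,949.05 − GBP 386,000.00

Profit: GBP 9,949.05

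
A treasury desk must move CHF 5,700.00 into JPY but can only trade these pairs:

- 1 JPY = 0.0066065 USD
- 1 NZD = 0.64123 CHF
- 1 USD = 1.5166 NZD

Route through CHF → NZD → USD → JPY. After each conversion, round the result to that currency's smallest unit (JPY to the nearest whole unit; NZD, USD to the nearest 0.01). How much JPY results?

CHF 5,700.00 ÷ 0.64123 = NZD 8,889.17
NZD 8,889.17 ÷ 1.5166 = USD 5,861.25
USD 5,861.25 ÷ 0.0066065 = JPY 887,194

JPY 887,194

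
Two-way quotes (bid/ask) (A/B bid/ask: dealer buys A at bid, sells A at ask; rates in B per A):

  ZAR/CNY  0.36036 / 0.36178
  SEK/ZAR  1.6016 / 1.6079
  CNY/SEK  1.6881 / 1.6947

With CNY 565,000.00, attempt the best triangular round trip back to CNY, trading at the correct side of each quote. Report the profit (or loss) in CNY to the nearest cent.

Net profit: CNY 8,128.53

Best loop CNY → ZAR → SEK → CNY:
CNY 565,000.00 ÷ 0.36178 (buy ZAR at ask) = ZAR 1,561,722.59
ZAR 1,561,722.59 ÷ 1.6079 (buy SEK at ask) = SEK 971,280.92
SEK 971,280.92 ÷ 1.6947 (buy CNY at ask) = CNY 573,128.53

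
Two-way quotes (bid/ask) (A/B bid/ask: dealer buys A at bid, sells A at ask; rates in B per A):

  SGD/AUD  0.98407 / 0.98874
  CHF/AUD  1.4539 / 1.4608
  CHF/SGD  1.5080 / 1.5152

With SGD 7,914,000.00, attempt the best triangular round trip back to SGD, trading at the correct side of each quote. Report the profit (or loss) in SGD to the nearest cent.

Net profit: SGD 125,566.27

Best loop SGD → AUD → CHF → SGD:
SGD 7,914,000.00 × 0.98407 (sell SGD at bid) = AUD 7,787,929.98
AUD 7,787,929.98 ÷ 1.4608 (buy CHF at ask) = CHF 5,331,277.37
CHF 5,331,277.37 × 1.5080 (sell CHF at bid) = SGD 8,039,566.27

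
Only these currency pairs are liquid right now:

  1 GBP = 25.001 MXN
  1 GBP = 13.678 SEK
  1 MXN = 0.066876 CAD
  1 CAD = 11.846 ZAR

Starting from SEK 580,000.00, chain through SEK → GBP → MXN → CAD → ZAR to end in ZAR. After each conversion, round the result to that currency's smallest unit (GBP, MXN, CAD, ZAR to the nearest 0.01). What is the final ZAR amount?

ZAR 839,855.93

SEK 580,000.00 ÷ 13.678 = GBP 42,403.86
GBP 42,403.86 × 25.001 = MXN 1,060,138.90
MXN 1,060,138.90 × 0.066876 = CAD 70,897.85
CAD 70,897.85 × 11.846 = ZAR 839,855.93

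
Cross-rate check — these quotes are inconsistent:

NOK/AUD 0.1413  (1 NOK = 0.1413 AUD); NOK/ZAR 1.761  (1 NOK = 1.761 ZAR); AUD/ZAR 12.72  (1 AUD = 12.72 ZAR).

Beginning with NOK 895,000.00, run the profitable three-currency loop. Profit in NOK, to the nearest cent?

Profitable loop is NOK → AUD → ZAR → NOK:
NOK 895,000.00 × 0.1413 = AUD 126,463.50
AUD 126,463.50 × 12.72 = ZAR 1,608,615.72
ZAR 1,608,615.72 ÷ 1.761 = NOK 913,467.19
Profit = NOK 913,467.19 − NOK 895,000.00

Profit: NOK 18,467.19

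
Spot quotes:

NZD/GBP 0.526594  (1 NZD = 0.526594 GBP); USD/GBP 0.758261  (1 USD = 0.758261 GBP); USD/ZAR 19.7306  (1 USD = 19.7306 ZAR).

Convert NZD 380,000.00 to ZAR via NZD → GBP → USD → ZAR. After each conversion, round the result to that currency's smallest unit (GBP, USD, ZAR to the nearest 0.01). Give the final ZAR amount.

ZAR 5,206,922.11

NZD 380,000.00 × 0.526594 = GBP 200,105.72
GBP 200,105.72 ÷ 0.758261 = USD 263,900.85
USD 263,900.85 × 19.7306 = ZAR 5,206,922.11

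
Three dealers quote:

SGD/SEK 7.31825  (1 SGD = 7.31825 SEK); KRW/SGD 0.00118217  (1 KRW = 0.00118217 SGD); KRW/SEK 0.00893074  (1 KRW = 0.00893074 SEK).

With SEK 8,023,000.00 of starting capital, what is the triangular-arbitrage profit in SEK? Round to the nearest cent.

Profit: SEK 259,035.02

Profitable loop is SEK → SGD → KRW → SEK:
SEK 8,023,000.00 ÷ 7.31825 = SGD 1,096,300.35
SGD 1,096,300.35 ÷ 0.00118217 = KRW 927,362,685
KRW 927,362,685 × 0.00893074 = SEK 8,282,035.02
Profit = SEK 8,282,035.02 − SEK 8,023,000.00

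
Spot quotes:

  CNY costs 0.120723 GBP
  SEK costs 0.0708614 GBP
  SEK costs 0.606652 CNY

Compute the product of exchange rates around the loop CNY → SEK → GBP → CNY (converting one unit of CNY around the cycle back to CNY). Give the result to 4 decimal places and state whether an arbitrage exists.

Around CNY → SEK → GBP → CNY: 1 ÷ 0.606652 × 0.0708614 ÷ 0.120723 = 0.967565
Product < 1; profitable direction is CNY → GBP → SEK → CNY.

0.9676 (arbitrage exists)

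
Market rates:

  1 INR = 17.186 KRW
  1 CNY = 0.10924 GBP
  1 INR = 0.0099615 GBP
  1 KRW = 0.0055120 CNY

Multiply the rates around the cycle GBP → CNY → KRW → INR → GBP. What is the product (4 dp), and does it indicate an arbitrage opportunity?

Around GBP → CNY → KRW → INR → GBP: 1 ÷ 0.10924 ÷ 0.0055120 ÷ 17.186 × 0.0099615 = 0.962629
Product < 1; profitable direction is GBP → INR → KRW → CNY → GBP.

0.9626 (arbitrage exists)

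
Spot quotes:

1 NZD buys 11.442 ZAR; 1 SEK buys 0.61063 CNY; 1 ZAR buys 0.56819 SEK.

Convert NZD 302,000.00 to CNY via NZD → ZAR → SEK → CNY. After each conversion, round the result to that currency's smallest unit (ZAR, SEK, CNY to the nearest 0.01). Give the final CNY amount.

CNY 1,198,893.51

NZD 302,000.00 × 11.442 = ZAR 3,455,484.00
ZAR 3,455,484.00 × 0.56819 = SEK 1,963,371.45
SEK 1,963,371.45 × 0.61063 = CNY 1,198,893.51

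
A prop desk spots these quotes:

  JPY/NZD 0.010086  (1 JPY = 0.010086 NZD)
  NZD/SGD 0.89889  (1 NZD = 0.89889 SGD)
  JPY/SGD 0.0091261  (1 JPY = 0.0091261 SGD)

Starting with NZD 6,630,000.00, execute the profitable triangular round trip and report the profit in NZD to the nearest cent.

Profitable loop is NZD → JPY → SGD → NZD:
NZD 6,630,000.00 ÷ 0.010086 = JPY 657,346,817
JPY 657,346,817 × 0.0091261 = SGD 5,999,012.79
SGD 5,999,012.79 ÷ 0.89889 = NZD 6,673,800.79
Profit = NZD 6,673,800.79 − NZD 6,630,000.00

Profit: NZD 43,800.79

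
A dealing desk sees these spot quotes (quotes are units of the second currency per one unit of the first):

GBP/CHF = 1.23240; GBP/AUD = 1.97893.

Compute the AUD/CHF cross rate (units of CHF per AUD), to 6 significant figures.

1 AUD ÷ 1.97893 = 0.505324 GBP
0.505324 GBP × 1.23240 = 0.622761 CHF

AUD/CHF = 0.622761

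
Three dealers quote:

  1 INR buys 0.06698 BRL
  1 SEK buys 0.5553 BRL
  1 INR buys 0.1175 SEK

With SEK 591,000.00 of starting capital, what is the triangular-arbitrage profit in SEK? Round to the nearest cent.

Profit: SEK 15,690.35

Profitable loop is SEK → INR → BRL → SEK:
SEK 591,000.00 ÷ 0.1175 = INR 5,029,787.23
INR 5,029,787.23 × 0.06698 = BRL 336,895.15
BRL 336,895.15 ÷ 0.5553 = SEK 606,690.35
Profit = SEK 606,690.35 − SEK 591,000.00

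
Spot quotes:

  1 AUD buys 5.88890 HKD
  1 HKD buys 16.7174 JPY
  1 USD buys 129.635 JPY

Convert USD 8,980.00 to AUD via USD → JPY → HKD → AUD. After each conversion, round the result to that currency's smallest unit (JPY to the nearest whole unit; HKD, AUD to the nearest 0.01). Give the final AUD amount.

USD 8,980.00 × 129.635 = JPY 1,164,122
JPY 1,164,122 ÷ 16.7174 = HKD 69,635.35
HKD 69,635.35 ÷ 5.88890 = AUD 11,824.85

AUD 11,824.85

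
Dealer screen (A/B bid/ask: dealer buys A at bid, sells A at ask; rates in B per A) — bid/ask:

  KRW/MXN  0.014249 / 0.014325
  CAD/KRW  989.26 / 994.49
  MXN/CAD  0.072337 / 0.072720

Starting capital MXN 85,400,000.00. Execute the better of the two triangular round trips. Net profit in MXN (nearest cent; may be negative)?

Net profit: MXN 1,678,953.22

Best loop MXN → CAD → KRW → MXN:
MXN 85,400,000.00 × 0.072337 (sell MXN at bid) = CAD 6,177,579.80
CAD 6,177,579.80 × 989.26 (sell CAD at bid) = KRW 6,111,232,593
KRW 6,111,232,593 × 0.014249 (sell KRW at bid) = MXN 87,078,953.22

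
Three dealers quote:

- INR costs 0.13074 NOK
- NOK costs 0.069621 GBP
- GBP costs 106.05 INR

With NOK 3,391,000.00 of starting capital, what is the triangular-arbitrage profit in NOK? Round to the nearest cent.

Profitable loop is NOK → INR → GBP → NOK:
NOK 3,391,000.00 ÷ 0.13074 = INR 25,936,974.15
INR 25,936,974.15 ÷ 106.05 = GBP 244,573.07
GBP 244,573.07 ÷ 0.069621 = NOK 3,512,920.97
Profit = NOK 3,512,920.97 − NOK 3,391,000.00

Profit: NOK 121,920.97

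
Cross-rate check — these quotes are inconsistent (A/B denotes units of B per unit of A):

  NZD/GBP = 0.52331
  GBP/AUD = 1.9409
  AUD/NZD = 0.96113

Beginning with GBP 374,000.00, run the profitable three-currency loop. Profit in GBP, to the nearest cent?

Profit: GBP 9,113.34

Profitable loop is GBP → NZD → AUD → GBP:
GBP 374,000.00 ÷ 0.52331 = NZD 714,681.55
NZD 714,681.55 ÷ 0.96113 = AUD 743,584.68
AUD 743,584.68 ÷ 1.9409 = GBP 383,113.34
Profit = GBP 383,113.34 − GBP 374,000.00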